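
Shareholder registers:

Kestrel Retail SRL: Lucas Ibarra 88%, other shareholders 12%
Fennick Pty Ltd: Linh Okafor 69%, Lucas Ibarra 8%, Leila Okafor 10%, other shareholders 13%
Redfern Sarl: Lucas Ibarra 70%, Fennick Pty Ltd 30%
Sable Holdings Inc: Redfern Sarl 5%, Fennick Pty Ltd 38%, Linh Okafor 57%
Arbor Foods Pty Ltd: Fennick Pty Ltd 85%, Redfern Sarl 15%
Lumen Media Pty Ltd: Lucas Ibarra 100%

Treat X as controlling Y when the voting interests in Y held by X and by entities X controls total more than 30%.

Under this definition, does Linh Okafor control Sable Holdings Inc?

Linh holds 69% of Fennick, so Linh controls Fennick.
Fennick and Linh together hold 38% + 57% = 95% of Sable, so Linh controls Sable.

Yes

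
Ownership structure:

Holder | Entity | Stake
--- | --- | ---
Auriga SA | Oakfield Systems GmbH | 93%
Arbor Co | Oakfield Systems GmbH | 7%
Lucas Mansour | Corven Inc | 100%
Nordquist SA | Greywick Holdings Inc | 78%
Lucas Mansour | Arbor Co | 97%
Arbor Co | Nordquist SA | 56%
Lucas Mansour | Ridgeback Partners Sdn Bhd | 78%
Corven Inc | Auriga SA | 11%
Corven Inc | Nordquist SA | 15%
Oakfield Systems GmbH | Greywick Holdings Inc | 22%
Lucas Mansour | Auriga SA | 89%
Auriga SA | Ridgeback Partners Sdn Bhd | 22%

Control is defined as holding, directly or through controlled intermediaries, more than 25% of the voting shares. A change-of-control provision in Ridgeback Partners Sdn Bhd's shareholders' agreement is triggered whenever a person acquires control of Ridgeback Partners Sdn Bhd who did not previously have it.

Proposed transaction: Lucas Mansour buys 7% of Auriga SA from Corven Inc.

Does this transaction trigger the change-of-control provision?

No

The purchase adds only to Lucas's holdings (Corven's stake shrinks), so Lucas is the only person who could newly come to control Ridgeback.
Lucas holds 100% of Corven, so Lucas controls Corven.
Corven and Lucas together hold 11% + 89% = 100% of Auriga, so Lucas controls Auriga.
Auriga and Lucas together hold 22% + 78% = 100% of Ridgeback, so Lucas controls Ridgeback.
So Lucas already controls Ridgeback before the transaction.
After the purchase, Lucas's direct stake in Auriga rises to 89% + 7% = 96%, and Corven's stake falls to 4%.
Lucas controlled Ridgeback already, so this is not a new person acquiring control; every other person's position is unchanged or reduced.
No new person acquires control, so the clause is not triggered.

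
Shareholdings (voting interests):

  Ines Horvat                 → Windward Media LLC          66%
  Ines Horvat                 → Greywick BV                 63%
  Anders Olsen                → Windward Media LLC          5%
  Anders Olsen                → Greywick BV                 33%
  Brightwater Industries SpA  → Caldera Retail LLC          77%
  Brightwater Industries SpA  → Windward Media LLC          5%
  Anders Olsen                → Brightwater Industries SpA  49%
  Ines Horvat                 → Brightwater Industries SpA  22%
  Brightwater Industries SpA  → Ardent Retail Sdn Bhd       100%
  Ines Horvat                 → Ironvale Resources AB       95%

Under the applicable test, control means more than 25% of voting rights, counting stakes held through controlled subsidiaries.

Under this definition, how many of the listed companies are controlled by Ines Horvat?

3

Ines holds 63% of Greywick, so Ines controls Greywick.
Ines holds 66% of Windward, so Ines controls Windward.
Ines holds 95% of Ironvale, so Ines controls Ironvale.
No other company's threshold is met.
Ines controls 3 companies.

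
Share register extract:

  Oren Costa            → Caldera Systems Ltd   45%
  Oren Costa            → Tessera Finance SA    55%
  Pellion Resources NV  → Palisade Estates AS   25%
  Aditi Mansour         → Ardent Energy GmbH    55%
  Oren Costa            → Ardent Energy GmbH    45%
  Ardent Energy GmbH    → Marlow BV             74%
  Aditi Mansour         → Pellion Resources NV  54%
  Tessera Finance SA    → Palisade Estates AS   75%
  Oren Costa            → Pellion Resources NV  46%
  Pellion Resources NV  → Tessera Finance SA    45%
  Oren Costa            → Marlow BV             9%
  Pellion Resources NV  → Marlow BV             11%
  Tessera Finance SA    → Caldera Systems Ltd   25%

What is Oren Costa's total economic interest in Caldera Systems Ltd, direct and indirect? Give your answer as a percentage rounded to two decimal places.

63.93%

Oren reaches Caldera along 3 paths.
Via Pellion → Tessera: 46% × 45% × 25% = 5.175%.
Via Tessera: 55% × 25% = 13.75%.
Direct stake: 45% = 45%.
Total: 5.175% + 13.75% + 45% = 63.925%.
Rounded: 63.93%.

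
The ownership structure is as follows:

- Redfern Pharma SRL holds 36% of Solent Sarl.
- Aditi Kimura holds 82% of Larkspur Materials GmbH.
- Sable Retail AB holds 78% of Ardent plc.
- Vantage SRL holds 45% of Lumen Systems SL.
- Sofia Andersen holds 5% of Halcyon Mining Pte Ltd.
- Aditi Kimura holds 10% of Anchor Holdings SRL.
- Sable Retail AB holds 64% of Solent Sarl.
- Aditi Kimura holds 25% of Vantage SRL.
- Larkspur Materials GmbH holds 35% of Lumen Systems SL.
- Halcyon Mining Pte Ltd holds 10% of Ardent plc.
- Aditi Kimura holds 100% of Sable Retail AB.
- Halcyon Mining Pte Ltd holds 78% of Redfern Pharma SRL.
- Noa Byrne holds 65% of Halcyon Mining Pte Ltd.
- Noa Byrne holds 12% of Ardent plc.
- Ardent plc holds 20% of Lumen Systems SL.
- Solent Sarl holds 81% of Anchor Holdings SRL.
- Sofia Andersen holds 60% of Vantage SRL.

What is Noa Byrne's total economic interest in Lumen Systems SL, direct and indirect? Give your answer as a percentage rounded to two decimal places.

Noa reaches Lumen along 2 paths.
Via Halcyon → Ardent: 65% × 10% × 20% = 1.3%.
Via Ardent: 12% × 20% = 2.4%.
Total: 1.3% + 2.4% = 3.7%.
Rounded: 3.70%.

3.70%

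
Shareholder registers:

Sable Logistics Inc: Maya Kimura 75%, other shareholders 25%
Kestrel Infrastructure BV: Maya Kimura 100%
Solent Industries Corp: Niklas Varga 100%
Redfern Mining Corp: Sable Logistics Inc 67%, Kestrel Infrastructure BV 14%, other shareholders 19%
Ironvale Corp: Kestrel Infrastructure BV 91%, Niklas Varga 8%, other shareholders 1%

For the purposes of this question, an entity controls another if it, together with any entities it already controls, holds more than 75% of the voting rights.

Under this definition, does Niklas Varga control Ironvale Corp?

No

Niklas holds 100% of Solent, so Niklas controls Solent.
In Ironvale, Niklas's side holds only 8%, not > 75%.
So Niklas does not control Ironvale.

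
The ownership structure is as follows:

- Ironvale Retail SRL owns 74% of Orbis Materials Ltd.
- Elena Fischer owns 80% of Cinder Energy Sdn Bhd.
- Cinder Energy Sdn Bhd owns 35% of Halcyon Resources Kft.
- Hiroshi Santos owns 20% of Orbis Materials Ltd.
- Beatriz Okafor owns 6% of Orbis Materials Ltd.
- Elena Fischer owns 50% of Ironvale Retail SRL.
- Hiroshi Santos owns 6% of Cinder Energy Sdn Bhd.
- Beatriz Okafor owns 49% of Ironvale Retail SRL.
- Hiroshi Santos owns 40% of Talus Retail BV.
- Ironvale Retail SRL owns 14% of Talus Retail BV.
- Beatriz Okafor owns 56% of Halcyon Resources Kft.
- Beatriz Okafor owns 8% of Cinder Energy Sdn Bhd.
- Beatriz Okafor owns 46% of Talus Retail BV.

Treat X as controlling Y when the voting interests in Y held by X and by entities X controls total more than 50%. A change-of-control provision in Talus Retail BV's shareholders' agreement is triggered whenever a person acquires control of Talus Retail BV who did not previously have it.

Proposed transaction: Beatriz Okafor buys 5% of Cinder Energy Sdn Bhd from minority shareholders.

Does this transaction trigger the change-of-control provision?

The purchase changes only Beatriz's holdings, so Beatriz is the only person who could newly come to control Talus.
Beatriz holds 56% of Halcyon, so Beatriz controls Halcyon.
In Talus, Beatriz's side holds only 46%, not > 50%.
So before the transaction, Beatriz does not control Talus.
After the purchase, Beatriz's direct stake in Cinder rises to 8% + 5% = 13%.
Beatriz's side now holds 13% of Cinder, not > 50%, so Beatriz still does not control Cinder.
After the transaction, Beatriz's side holds 46% of Talus, not > 50%, so Beatriz still does not control Talus.
No new person acquires control, so the clause is not triggered.

No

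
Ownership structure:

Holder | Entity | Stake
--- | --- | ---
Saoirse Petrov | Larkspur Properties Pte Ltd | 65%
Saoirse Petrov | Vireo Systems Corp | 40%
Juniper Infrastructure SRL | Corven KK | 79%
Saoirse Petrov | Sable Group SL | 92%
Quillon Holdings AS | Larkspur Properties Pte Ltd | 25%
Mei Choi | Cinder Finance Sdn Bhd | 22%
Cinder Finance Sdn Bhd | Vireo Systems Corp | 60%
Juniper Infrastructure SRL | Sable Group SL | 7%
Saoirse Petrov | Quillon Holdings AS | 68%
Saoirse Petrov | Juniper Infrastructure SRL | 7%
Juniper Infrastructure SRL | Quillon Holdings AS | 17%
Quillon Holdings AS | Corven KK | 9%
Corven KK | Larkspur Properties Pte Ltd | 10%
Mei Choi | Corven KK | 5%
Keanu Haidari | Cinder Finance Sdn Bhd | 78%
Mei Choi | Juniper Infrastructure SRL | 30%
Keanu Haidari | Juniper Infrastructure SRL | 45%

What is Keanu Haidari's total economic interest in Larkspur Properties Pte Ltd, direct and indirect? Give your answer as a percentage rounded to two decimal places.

5.54%

Keanu reaches Larkspur along 3 paths.
Via Juniper → Quillon: 45% × 17% × 25% = 1.9125%.
Via Juniper → Quillon → Corven: 45% × 17% × 9% × 10% = 0.06885%.
Via Juniper → Corven: 45% × 79% × 10% = 3.555%.
Total: 1.9125% + 0.06885% + 3.555% = 5.53635%.
Rounded: 5.54%.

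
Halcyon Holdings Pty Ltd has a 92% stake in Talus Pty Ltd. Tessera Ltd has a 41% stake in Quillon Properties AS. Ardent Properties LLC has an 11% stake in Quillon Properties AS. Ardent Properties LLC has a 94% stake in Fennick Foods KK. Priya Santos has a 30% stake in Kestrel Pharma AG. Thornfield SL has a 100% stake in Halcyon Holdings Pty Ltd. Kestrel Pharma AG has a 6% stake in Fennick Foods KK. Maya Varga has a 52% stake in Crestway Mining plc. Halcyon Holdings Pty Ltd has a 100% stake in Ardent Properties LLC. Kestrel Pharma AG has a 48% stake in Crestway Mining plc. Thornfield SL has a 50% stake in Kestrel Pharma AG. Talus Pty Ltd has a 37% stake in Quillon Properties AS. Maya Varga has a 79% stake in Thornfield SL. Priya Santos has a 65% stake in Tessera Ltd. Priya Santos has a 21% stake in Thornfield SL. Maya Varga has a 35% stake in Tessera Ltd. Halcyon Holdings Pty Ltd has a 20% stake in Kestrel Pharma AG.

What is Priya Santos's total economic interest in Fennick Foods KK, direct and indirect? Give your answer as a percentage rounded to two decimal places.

22.42%

Priya reaches Fennick along 4 paths.
Via Thornfield → Halcyon → Kestrel: 21% × 100% × 20% × 6% = 0.252%.
Via Kestrel: 30% × 6% = 1.8%.
Via Thornfield → Kestrel: 21% × 50% × 6% = 0.63%.
Via Thornfield → Halcyon → Ardent: 21% × 100% × 100% × 94% = 19.74%.
Total: 0.252% + 1.8% + 0.63% + 19.74% = 22.422%.
Rounded: 22.42%.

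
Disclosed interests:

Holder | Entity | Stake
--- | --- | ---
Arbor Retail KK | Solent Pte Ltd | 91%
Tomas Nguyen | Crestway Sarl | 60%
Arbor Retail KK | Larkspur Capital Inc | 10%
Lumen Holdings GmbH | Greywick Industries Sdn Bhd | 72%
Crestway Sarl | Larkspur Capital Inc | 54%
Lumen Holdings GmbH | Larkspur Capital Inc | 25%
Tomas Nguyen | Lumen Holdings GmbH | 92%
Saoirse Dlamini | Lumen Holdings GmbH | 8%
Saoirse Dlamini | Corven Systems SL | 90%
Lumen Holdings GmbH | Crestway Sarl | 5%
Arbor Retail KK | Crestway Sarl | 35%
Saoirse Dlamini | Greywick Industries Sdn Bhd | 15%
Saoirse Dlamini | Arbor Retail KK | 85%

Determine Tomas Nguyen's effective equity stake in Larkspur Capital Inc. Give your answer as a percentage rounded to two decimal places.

57.88%

Tomas reaches Larkspur along 3 paths.
Via Lumen: 92% × 25% = 23%.
Via Crestway: 60% × 54% = 32.4%.
Via Lumen → Crestway: 92% × 5% × 54% = 2.484%.
Total: 23% + 32.4% + 2.484% = 57.884%.
Rounded: 57.88%.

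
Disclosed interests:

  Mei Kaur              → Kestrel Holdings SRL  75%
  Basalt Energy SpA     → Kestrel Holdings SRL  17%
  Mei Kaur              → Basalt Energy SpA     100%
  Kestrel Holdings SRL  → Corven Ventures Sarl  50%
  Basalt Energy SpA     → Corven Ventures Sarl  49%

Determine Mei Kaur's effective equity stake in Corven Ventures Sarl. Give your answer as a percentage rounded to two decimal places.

95.00%

Mei reaches Corven along 3 paths.
Via Basalt: 100% × 49% = 49%.
Via Basalt → Kestrel: 100% × 17% × 50% = 8.5%.
Via Kestrel: 75% × 50% = 37.5%.
Total: 49% + 8.5% + 37.5% = 95%.
Rounded: 95.00%.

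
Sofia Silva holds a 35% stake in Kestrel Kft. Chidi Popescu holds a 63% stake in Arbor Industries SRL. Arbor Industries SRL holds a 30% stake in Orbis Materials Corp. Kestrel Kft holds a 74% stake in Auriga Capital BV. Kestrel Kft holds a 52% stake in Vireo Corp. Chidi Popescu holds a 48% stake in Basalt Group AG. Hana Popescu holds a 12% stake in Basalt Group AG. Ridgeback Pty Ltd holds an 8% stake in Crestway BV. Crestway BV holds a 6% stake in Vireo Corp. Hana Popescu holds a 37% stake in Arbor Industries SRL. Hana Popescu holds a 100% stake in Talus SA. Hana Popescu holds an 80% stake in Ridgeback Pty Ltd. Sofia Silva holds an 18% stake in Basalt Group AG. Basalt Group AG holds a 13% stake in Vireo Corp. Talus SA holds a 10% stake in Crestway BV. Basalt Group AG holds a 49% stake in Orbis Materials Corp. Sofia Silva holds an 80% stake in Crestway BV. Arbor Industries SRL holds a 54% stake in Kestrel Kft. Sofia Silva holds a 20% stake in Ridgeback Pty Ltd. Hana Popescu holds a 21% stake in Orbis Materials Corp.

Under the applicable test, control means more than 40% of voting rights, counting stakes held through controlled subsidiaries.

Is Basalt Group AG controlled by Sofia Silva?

Sofia holds 80% of Crestway, so Sofia controls Crestway.
In Basalt, Sofia's side holds only 18%, not > 40%.
So Sofia does not control Basalt.

No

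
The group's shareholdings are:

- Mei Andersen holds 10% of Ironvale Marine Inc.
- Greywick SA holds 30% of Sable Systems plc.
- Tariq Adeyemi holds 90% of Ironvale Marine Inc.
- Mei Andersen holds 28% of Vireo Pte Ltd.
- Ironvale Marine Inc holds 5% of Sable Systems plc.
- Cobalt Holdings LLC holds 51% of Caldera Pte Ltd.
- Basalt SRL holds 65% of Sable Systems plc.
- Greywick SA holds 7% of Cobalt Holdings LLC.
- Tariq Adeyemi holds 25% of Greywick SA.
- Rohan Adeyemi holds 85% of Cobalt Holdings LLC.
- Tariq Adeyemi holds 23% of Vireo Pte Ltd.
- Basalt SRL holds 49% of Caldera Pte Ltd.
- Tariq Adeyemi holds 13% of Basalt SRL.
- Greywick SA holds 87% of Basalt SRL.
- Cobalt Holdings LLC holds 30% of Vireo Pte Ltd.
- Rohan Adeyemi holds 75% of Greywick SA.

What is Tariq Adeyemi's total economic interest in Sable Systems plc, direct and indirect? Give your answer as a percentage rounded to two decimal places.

34.59%

Tariq reaches Sable along 4 paths.
Via Greywick → Basalt: 25% × 87% × 65% = 14.1375%.
Via Basalt: 13% × 65% = 8.45%.
Via Greywick: 25% × 30% = 7.5%.
Via Ironvale: 90% × 5% = 4.5%.
Total: 14.1375% + 8.45% + 7.5% + 4.5% = 34.5875%.
Rounded: 34.59%.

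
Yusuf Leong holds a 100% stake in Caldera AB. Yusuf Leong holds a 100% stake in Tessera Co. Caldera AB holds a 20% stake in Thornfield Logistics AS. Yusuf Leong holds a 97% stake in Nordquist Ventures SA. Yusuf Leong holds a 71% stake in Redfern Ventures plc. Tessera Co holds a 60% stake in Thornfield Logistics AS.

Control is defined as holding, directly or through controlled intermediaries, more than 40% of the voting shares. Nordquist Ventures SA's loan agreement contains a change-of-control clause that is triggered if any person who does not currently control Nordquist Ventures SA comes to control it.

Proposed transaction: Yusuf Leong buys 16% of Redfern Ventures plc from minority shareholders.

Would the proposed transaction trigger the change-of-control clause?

The purchase changes only Yusuf's holdings, so Yusuf is the only person who could newly come to control Nordquist.
Yusuf holds 97% of Nordquist, so Yusuf controls Nordquist.
So Yusuf already controls Nordquist before the transaction.
After the purchase, Yusuf's direct stake in Redfern rises to 71% + 16% = 87%.
Yusuf controlled Nordquist already, so this is not a new person acquiring control; every other person's position is unchanged or reduced.
No new person acquires control, so the clause is not triggered.

No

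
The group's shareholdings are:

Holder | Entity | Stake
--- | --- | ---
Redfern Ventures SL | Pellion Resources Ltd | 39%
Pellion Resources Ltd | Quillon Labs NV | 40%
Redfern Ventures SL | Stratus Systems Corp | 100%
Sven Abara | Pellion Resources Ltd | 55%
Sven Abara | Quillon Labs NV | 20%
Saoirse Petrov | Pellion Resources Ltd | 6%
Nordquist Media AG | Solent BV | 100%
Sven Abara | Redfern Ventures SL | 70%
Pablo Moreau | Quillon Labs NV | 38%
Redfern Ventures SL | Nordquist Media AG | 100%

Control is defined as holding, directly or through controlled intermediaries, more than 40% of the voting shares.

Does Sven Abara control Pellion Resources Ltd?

Sven holds 70% of Redfern, so Sven controls Redfern.
Redfern and Sven together hold 39% + 55% = 94% of Pellion, so Sven controls Pellion.

Yes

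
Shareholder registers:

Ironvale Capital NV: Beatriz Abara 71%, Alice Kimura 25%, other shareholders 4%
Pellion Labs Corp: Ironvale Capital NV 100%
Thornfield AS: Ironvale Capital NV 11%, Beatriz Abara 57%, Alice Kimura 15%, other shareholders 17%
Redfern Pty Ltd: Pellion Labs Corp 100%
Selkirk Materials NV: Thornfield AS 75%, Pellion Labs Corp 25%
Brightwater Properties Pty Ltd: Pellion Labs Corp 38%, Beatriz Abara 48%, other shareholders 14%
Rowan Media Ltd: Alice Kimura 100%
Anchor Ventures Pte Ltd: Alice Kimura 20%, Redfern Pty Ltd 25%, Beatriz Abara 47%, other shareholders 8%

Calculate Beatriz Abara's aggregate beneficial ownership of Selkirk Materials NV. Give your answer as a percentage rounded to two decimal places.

Beatriz reaches Selkirk along 3 paths.
Via Ironvale → Thornfield: 71% × 11% × 75% = 5.8575%.
Via Thornfield: 57% × 75% = 42.75%.
Via Ironvale → Pellion: 71% × 100% × 25% = 17.75%.
Total: 5.8575% + 42.75% + 17.75% = 66.3575%.
Rounded: 66.36%.

66.36%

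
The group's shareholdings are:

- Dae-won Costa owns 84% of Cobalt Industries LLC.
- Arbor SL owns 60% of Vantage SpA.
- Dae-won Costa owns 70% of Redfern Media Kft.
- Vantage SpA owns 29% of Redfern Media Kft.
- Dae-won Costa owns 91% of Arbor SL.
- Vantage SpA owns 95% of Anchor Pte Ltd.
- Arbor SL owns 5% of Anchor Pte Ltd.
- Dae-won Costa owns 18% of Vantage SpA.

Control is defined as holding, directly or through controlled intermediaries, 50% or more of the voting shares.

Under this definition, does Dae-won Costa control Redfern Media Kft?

Dae-won holds 91% of Arbor, so Dae-won controls Arbor.
Arbor and Dae-won together hold 60% + 18% = 78% of Vantage, so Dae-won controls Vantage.
Vantage and Dae-won together hold 29% + 70% = 99% of Redfern, so Dae-won controls Redfern.

Yes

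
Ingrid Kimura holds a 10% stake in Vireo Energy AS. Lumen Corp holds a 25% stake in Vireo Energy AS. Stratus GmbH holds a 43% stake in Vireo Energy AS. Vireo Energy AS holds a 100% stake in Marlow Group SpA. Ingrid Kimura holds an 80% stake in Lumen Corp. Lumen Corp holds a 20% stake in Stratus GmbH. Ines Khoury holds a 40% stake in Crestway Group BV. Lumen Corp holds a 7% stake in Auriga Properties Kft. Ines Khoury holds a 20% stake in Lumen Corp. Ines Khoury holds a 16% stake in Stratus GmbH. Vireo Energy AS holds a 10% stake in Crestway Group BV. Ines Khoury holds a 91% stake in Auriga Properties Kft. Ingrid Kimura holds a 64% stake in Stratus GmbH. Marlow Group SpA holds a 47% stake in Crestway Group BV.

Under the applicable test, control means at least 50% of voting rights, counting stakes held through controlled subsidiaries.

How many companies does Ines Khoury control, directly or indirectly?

1

Ines holds 91% of Auriga, so Ines controls Auriga.
No other company's threshold is met.
Ines controls 1 company.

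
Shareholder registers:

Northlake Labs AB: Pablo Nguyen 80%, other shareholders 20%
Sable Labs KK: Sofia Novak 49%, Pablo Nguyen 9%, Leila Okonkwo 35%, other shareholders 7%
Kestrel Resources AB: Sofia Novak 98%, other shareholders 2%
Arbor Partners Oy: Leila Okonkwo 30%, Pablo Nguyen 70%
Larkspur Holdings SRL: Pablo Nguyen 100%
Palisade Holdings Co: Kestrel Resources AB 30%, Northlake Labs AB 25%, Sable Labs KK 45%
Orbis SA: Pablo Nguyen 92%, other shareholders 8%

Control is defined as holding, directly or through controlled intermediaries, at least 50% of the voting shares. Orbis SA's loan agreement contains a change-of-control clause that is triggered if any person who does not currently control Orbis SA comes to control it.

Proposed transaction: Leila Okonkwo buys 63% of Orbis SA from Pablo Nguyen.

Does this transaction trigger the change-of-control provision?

The purchase adds only to Leila's holdings (Pablo's stake shrinks), so Leila is the only person who could newly come to control Orbis.
Leila's largest direct stake is 35% in Sable, which does not meet the threshold, so Leila controls no company.
Neither Leila nor any entity Leila controls holds any voting interest in Orbis.
So before the transaction, Leila does not control Orbis.
After the purchase, Leila holds 63% of Orbis directly, and Pablo's stake falls to 29%.
Leila holds 63% of Orbis, so Leila controls Orbis.
Leila did not control Orbis before and does after, so the clause is triggered.

Yes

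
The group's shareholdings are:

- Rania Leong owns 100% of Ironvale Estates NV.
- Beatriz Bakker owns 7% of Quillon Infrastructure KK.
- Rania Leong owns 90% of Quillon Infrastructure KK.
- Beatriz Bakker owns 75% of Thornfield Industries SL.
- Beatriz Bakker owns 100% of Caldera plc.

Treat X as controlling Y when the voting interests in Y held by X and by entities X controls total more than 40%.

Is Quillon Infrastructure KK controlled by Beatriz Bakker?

Beatriz holds 100% of Caldera, so Beatriz controls Caldera.
Beatriz holds 75% of Thornfield, so Beatriz controls Thornfield.
In Quillon, Beatriz's side holds only 7%, not > 40%.
So Beatriz does not control Quillon.

No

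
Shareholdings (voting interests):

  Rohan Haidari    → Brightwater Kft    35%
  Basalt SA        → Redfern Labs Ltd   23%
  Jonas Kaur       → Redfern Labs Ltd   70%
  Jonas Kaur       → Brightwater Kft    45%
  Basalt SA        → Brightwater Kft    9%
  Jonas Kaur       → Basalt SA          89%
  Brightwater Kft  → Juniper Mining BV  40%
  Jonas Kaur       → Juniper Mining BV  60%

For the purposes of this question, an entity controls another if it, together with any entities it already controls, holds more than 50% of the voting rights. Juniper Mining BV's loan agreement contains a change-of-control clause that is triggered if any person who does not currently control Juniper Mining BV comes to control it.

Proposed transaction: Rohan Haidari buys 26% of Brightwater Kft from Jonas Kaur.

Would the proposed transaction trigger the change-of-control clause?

No

The purchase adds only to Rohan's holdings (Jonas's stake shrinks), so Rohan is the only person who could newly come to control Juniper.
Rohan's largest direct stake is 35% in Brightwater, which does not meet the threshold, so Rohan controls no company.
Neither Rohan nor any entity Rohan controls holds any voting interest in Juniper.
So before the transaction, Rohan does not control Juniper.
After the purchase, Rohan's direct stake in Brightwater rises to 35% + 26% = 61%, and Jonas's stake falls to 19%.
Rohan holds 61% of Brightwater, so Rohan controls Brightwater.
After the transaction, Rohan's side holds 40% of Juniper, not > 50%, so Rohan still does not control Juniper.
No new person acquires control, so the clause is not triggered.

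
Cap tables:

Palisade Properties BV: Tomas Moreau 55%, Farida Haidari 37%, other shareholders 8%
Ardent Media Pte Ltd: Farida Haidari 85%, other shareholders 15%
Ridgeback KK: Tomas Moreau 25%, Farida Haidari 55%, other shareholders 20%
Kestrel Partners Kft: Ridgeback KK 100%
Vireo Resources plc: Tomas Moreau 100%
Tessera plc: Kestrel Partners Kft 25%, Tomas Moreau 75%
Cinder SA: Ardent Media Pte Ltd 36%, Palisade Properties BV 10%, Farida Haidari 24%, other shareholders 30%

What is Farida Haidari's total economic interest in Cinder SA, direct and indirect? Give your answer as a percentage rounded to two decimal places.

Farida reaches Cinder along 3 paths.
Via Ardent: 85% × 36% = 30.6%.
Via Palisade: 37% × 10% = 3.7%.
Direct stake: 24% = 24%.
Total: 30.6% + 3.7% + 24% = 58.3%.
Rounded: 58.30%.

58.30%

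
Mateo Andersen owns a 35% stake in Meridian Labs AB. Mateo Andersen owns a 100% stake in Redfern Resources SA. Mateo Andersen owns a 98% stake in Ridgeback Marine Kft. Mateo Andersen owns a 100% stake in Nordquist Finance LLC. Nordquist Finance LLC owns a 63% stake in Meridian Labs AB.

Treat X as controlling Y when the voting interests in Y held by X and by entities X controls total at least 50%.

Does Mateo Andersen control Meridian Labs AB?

Yes

Mateo holds 100% of Nordquist, so Mateo controls Nordquist.
Nordquist and Mateo together hold 63% + 35% = 98% of Meridian, so Mateo controls Meridian.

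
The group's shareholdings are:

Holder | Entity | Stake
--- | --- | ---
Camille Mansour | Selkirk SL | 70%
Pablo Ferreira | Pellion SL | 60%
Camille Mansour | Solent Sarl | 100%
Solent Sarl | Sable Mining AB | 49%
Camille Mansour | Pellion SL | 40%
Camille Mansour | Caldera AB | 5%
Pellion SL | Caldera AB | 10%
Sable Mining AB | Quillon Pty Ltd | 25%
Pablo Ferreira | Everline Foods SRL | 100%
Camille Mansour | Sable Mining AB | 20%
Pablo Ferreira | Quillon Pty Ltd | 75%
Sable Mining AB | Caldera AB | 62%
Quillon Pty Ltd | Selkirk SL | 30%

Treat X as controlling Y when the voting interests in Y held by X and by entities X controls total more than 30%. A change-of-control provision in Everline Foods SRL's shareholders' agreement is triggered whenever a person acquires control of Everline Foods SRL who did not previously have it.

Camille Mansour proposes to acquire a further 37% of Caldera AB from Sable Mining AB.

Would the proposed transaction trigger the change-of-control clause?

No

The purchase adds only to Camille's holdings (Sable's stake shrinks), so Camille is the only person who could newly come to control Everline.
Camille holds 100% of Solent, so Camille controls Solent.
Solent and Camille together hold 49% + 20% = 69% of Sable, so Camille controls Sable.
Camille holds 40% of Pellion, so Camille controls Pellion.
Camille and Pellion and Sable together hold 5% + 10% + 62% = 77% of Caldera, so Camille controls Caldera.
Camille holds 70% of Selkirk, so Camille controls Selkirk.
Neither Camille nor any entity Camille controls holds any voting interest in Everline.
So before the transaction, Camille does not control Everline.
After the purchase, Camille's direct stake in Caldera rises to 5% + 37% = 42%, and Sable's stake falls to 25%.
Camille and Pellion and Sable together hold 42% + 10% + 25% = 77% of Caldera, so Camille controls Caldera.
After the transaction, neither Camille nor any entity Camille controls holds a voting interest in Everline, so Camille still does not control it.
No new person acquires control, so the clause is not triggered.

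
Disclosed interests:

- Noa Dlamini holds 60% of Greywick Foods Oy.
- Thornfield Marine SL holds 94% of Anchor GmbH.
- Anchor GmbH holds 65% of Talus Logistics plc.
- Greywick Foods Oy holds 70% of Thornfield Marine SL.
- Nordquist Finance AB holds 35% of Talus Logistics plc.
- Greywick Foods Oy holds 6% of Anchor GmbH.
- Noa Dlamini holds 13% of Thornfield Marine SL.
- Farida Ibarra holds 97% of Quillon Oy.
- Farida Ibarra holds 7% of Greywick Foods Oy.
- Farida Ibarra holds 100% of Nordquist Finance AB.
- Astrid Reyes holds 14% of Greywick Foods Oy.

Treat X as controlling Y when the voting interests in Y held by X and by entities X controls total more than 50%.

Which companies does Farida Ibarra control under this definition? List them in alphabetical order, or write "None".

Farida holds 97% of Quillon, so Farida controls Quillon.
Farida holds 100% of Nordquist, so Farida controls Nordquist.
No other company's threshold is met.

Nordquist Finance AB, Quillon Oy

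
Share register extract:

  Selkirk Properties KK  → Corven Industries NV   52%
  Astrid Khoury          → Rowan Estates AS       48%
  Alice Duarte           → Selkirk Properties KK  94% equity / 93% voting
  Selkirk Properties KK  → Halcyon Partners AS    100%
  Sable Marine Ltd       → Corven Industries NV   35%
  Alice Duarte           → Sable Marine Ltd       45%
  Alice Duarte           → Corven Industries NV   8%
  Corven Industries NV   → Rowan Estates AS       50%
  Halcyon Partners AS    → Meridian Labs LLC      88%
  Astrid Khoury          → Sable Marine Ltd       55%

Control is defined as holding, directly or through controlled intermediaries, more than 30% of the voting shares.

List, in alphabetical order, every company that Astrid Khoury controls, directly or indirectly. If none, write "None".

Astrid holds 55% of Sable, so Astrid controls Sable.
Sable holds 35% of Corven, so Astrid controls Corven.
Corven and Astrid together hold 50% + 48% = 98% of Rowan, so Astrid controls Rowan.
No other company's threshold is met.

Corven Industries NV, Rowan Estates AS, Sable Marine Ltd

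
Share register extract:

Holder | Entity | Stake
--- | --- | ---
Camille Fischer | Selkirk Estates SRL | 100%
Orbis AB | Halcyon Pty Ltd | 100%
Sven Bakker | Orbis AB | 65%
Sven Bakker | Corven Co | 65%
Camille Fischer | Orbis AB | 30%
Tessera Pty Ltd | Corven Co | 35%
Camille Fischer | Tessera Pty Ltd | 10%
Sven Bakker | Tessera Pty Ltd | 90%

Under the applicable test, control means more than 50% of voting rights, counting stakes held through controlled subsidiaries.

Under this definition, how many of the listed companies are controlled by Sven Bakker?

Sven holds 90% of Tessera, so Sven controls Tessera.
Sven and Tessera together hold 65% + 35% = 100% of Corven, so Sven controls Corven.
Sven holds 65% of Orbis, so Sven controls Orbis.
Orbis holds 100% of Halcyon, so Sven controls Halcyon.
No other company's threshold is met.
Sven controls 4 companies.

4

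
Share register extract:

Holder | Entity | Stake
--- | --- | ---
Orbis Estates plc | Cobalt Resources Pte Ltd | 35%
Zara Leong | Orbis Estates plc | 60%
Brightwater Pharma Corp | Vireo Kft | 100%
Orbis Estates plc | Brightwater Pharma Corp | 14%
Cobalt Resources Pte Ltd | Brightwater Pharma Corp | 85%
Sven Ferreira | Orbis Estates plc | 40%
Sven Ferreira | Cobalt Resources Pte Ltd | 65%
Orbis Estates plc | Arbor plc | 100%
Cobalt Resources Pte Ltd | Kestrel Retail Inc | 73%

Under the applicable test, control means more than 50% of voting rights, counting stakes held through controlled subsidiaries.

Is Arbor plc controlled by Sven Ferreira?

No

Sven holds 65% of Cobalt, so Sven controls Cobalt.
Cobalt holds 73% of Kestrel, so Sven controls Kestrel.
Cobalt holds 85% of Brightwater, so Sven controls Brightwater.
Brightwater holds 100% of Vireo, so Sven controls Vireo.
Neither Sven nor any entity Sven controls holds any voting interest in Arbor.
So Sven does not control Arbor.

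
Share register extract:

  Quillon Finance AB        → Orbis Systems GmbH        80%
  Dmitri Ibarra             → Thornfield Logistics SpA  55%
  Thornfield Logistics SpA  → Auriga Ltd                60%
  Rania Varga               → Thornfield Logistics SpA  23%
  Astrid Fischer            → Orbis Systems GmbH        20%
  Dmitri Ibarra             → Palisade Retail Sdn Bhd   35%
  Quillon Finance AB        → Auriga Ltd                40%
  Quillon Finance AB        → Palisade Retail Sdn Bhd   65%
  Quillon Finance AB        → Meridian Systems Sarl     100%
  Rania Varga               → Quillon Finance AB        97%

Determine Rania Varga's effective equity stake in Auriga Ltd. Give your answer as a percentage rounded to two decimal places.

Rania reaches Auriga along 2 paths.
Via Quillon: 97% × 40% = 38.8%.
Via Thornfield: 23% × 60% = 13.8%.
Total: 38.8% + 13.8% = 52.6%.
Rounded: 52.60%.

52.60%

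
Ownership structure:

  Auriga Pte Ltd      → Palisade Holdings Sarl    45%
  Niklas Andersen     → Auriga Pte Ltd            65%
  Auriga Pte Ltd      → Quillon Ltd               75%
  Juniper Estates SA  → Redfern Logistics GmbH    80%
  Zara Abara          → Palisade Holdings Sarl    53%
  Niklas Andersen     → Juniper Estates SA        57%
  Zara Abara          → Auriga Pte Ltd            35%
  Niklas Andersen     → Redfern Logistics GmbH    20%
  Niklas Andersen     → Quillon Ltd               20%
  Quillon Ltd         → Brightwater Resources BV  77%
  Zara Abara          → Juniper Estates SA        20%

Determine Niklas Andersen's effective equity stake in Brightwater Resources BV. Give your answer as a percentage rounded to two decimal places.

52.94%

Niklas reaches Brightwater along 2 paths.
Via Quillon: 20% × 77% = 15.4%.
Via Auriga → Quillon: 65% × 75% × 77% = 37.5375%.
Total: 15.4% + 37.5375% = 52.9375%.
Rounded: 52.94%.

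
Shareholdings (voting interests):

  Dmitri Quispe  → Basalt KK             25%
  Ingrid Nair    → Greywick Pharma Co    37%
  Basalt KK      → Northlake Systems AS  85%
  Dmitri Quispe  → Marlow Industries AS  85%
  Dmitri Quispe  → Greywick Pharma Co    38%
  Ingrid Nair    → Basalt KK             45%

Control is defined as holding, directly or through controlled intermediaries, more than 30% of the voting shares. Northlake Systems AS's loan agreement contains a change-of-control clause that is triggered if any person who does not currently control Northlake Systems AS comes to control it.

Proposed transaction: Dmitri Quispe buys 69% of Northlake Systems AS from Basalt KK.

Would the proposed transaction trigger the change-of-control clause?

The purchase adds only to Dmitri's holdings (Basalt's stake shrinks), so Dmitri is the only person who could newly come to control Northlake.
Dmitri holds 38% of Greywick, so Dmitri controls Greywick.
Dmitri holds 85% of Marlow, so Dmitri controls Marlow.
Neither Dmitri nor any entity Dmitri controls holds any voting interest in Northlake.
So before the transaction, Dmitri does not control Northlake.
After the purchase, Dmitri holds 69% of Northlake directly, and Basalt's stake falls to 16%.
Dmitri holds 69% of Northlake, so Dmitri controls Northlake.
Dmitri did not control Northlake before and does after, so the clause is triggered.

Yes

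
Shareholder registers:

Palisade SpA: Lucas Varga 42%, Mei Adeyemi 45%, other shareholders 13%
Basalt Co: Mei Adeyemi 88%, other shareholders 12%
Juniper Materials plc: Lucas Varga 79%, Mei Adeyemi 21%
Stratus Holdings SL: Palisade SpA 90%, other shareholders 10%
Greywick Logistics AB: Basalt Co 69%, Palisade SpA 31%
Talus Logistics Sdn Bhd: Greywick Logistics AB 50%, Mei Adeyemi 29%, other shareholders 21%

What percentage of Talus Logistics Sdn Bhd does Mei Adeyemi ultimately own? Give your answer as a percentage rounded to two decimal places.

Mei reaches Talus along 3 paths.
Via Basalt → Greywick: 88% × 69% × 50% = 30.36%.
Via Palisade → Greywick: 45% × 31% × 50% = 6.975%.
Direct stake: 29% = 29%.
Total: 30.36% + 6.975% + 29% = 66.335%.
Rounded: 66.34%.

66.34%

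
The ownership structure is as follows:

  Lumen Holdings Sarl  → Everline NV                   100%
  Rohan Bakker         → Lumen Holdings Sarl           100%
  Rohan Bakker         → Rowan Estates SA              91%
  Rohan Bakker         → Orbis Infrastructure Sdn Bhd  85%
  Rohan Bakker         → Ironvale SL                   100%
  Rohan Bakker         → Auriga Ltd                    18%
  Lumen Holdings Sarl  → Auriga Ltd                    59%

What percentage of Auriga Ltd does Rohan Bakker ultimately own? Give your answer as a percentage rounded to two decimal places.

Rohan reaches Auriga along 2 paths.
Direct stake: 18% = 18%.
Via Lumen: 100% × 59% = 59%.
Total: 18% + 59% = 77%.
Rounded: 77.00%.

77.00%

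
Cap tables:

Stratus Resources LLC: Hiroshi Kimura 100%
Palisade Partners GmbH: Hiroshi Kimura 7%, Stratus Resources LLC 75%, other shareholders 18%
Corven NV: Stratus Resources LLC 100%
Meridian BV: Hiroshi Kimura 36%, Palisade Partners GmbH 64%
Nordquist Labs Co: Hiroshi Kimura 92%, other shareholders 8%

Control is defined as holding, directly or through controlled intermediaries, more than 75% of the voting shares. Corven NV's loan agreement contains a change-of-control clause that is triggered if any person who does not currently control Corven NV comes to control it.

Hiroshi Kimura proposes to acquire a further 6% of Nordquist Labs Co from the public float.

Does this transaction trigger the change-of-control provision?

The purchase changes only Hiroshi's holdings, so Hiroshi is the only person who could newly come to control Corven.
Hiroshi holds 100% of Stratus, so Hiroshi controls Stratus.
Stratus holds 100% of Corven, so Hiroshi controls Corven.
So Hiroshi already controls Corven before the transaction.
After the purchase, Hiroshi's direct stake in Nordquist rises to 92% + 6% = 98%.
Hiroshi controlled Corven already, so this is not a new person acquiring control; every other person's position is unchanged or reduced.
No new person acquires control, so the clause is not triggered.

No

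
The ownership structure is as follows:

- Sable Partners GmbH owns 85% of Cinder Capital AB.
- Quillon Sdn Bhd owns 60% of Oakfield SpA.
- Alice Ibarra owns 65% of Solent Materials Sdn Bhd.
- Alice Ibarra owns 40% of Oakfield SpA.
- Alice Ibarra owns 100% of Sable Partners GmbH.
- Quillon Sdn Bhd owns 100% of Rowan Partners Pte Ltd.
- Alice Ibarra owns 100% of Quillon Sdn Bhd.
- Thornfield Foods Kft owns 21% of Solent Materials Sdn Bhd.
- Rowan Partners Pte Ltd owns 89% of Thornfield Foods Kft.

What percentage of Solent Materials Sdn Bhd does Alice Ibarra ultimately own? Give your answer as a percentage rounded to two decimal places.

Alice reaches Solent along 2 paths.
Direct stake: 65% = 65%.
Via Quillon → Rowan → Thornfield: 100% × 100% × 89% × 21% = 18.69%.
Total: 65% + 18.69% = 83.69%.

83.69%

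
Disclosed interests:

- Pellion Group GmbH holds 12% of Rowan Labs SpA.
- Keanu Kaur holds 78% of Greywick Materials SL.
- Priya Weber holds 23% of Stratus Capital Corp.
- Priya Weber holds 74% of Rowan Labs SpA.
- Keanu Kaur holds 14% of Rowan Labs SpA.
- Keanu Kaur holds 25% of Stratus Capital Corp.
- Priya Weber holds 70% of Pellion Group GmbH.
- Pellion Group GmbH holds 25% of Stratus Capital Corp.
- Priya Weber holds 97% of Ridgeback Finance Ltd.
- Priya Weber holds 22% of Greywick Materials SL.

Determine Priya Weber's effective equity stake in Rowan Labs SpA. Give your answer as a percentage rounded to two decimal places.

82.40%

Priya reaches Rowan along 2 paths.
Direct stake: 74% = 74%.
Via Pellion: 70% × 12% = 8.4%.
Total: 74% + 8.4% = 82.4%.
Rounded: 82.40%.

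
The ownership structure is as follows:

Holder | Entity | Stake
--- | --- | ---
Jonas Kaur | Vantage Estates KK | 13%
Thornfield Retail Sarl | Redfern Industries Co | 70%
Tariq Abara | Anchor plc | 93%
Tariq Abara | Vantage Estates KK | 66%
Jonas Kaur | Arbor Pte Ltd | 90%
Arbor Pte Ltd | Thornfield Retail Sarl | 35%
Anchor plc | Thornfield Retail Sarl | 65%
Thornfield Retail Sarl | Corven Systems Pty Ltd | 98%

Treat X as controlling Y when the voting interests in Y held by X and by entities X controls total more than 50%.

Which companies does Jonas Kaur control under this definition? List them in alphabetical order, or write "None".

Jonas holds 90% of Arbor, so Jonas controls Arbor.
No other company's threshold is met.

Arbor Pte Ltd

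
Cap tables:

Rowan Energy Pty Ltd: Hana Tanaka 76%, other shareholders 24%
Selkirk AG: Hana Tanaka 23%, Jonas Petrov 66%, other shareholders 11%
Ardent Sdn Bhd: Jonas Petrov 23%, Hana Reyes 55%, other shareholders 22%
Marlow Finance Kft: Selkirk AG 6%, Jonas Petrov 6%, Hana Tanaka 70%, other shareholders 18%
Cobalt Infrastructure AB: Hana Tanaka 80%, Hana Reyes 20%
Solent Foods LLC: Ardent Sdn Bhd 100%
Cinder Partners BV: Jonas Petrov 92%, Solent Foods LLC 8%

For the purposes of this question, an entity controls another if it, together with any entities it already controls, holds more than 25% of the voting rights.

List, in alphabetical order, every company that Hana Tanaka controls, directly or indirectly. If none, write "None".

Cobalt Infrastructure AB, Marlow Finance Kft, Rowan Energy Pty Ltd

Hana Tanaka holds 76% of Rowan, so Hana Tanaka controls Rowan.
Hana Tanaka holds 70% of Marlow, so Hana Tanaka controls Marlow.
Hana Tanaka holds 80% of Cobalt, so Hana Tanaka controls Cobalt.
No other company's threshold is met.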